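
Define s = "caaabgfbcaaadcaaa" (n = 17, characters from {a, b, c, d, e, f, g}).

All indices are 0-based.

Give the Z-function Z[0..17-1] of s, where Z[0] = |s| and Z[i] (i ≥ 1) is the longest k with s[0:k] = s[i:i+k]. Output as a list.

[17, 0, 0, 0, 0, 0, 0, 0, 4, 0, 0, 0, 0, 4, 0, 0, 0]

Z[0]=17
i=1: fresh scan; Z[1]=0
i=2: fresh scan; Z[2]=0
i=3: fresh scan; Z[3]=0
i=4: fresh scan; Z[4]=0
i=5: fresh scan; Z[5]=0
i=6: fresh scan; Z[6]=0
i=7: fresh scan; Z[7]=0
i=8: fresh scan; Z[8]=4 extend→box=[8,12)
i=9: min(r-i=3, Z[1]=0)=0; Z[9]=0
i=10: min(r-i=2, Z[2]=0)=0; Z[10]=0
i=11: min(r-i=1, Z[3]=0)=0; Z[11]=0
i=12: fresh scan; Z[12]=0
i=13: fresh scan; Z[13]=4 extend→box=[13,17)
i=14: min(r-i=3, Z[1]=0)=0; Z[14]=0
i=15: min(r-i=2, Z[2]=0)=0; Z[15]=0
i=16: min(r-i=1, Z[3]=0)=0; Z[16]=0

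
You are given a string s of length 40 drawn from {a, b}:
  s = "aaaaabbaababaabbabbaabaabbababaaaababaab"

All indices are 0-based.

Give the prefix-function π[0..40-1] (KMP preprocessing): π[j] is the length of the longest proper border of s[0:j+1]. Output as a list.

[0, 1, 2, 3, 4, 0, 0, 1, 2, 0, 1, 0, 1, 2, 0, 0, 1, 0, 0, 1, 2, 0, 1, 2, 0, 0, 1, 0, 1, 0, 1, 2, 3, 4, 0, 1, 0, 1, 2, 0]

π[0] = 0
j=1 s[j]='a': π[1]=1 (border 'a')
j=2 s[j]='a': π[2]=2 (border 'aa')
j=3 s[j]='a': π[3]=3 (border 'aaa')
j=4 s[j]='a': π[4]=4 (border 'aaaa')
j=5 s[j]='b': k: 4→3→2→1→0; π[5]=0 (border '')
j=6 s[j]='b': π[6]=0 (border '')
j=7 s[j]='a': π[7]=1 (border 'a')
j=8 s[j]='a': π[8]=2 (border 'aa')
j=9 s[j]='b': k: 2→1→0; π[9]=0 (border '')
j=10 s[j]='a': π[10]=1 (border 'a')
j=11 s[j]='b': k: 1→0; π[11]=0 (border '')
j=12 s[j]='a': π[12]=1 (border 'a')
j=13 s[j]='a': π[13]=2 (border 'aa')
j=14 s[j]='b': k: 2→1→0; π[14]=0 (border '')
j=15 s[j]='b': π[15]=0 (border '')
j=16 s[j]='a': π[16]=1 (border 'a')
j=17 s[j]='b': k: 1→0; π[17]=0 (border '')
j=18 s[j]='b': π[18]=0 (border '')
j=19 s[j]='a': π[19]=1 (border 'a')
j=20 s[j]='a': π[20]=2 (border 'aa')
j=21 s[j]='b': k: 2→1→0; π[21]=0 (border '')
j=22 s[j]='a': π[22]=1 (border 'a')
j=23 s[j]='a': π[23]=2 (border 'aa')
j=24 s[j]='b': k: 2→1→0; π[24]=0 (border '')
j=25 s[j]='b': π[25]=0 (border '')
j=26 s[j]='a': π[26]=1 (border 'a')
j=27 s[j]='b': k: 1→0; π[27]=0 (border '')
j=28 s[j]='a': π[28]=1 (border 'a')
j=29 s[j]='b': k: 1→0; π[29]=0 (border '')
j=30 s[j]='a': π[30]=1 (border 'a')
j=31 s[j]='a': π[31]=2 (border 'aa')
j=32 s[j]='a': π[32]=3 (border 'aaa')
j=33 s[j]='a': π[33]=4 (border 'aaaa')
j=34 s[j]='b': k: 4→3→2→1→0; π[34]=0 (border '')
j=35 s[j]='a': π[35]=1 (border 'a')
j=36 s[j]='b': k: 1→0; π[36]=0 (border '')
j=37 s[j]='a': π[37]=1 (border 'a')
j=38 s[j]='a': π[38]=2 (border 'aa')
j=39 s[j]='b': k: 2→1→0; π[39]=0 (border '')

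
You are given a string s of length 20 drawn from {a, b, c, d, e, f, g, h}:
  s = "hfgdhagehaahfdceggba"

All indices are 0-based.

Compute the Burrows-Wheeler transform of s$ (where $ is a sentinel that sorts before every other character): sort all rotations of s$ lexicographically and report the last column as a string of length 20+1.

abhhagdfgcghhgfaeeda$

rank  rotation               last
    0  $hfgdhagehaahfdceggba  a
    1  a$hfgdhagehaahfdceggb  b
    2  aahfdceggba$hfgdhageh  h
    3  agehaahfdceggba$hfgdh  h
    4  ahfdceggba$hfgdhageha  a
    5  ba$hfgdhagehaahfdcegg  g
    6  ceggba$hfgdhagehaahfd  d
    7  dceggba$hfgdhagehaahf  f
    8  dhagehaahfdceggba$hfg  g
    9  eggba$hfgdhagehaahfdc  c
   10  ehaahfdceggba$hfgdhag  g
   11  fdceggba$hfgdhagehaah  h
   12  fgdhagehaahfdceggba$h  h
   13  gba$hfgdhagehaahfdceg  g
   14  gdhagehaahfdceggba$hf  f
   15  gehaahfdceggba$hfgdha  a
   16  ggba$hfgdhagehaahfdce  e
   17  haahfdceggba$hfgdhage  e
   18  hagehaahfdceggba$hfgd  d
   19  hfdceggba$hfgdhagehaa  a
   20  hfgdhagehaahfdceggba$  $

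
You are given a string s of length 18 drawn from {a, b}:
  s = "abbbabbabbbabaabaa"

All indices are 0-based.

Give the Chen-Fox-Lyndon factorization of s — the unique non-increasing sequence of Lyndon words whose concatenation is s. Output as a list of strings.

emit factor 1: 'abbb' (i=0, period=4)
emit factor 2: 'abbabbb' (i=4, period=7)
emit factor 3: 'ab' (i=11, period=2)
emit factor 4: 'aab' (i=13, period=3)
emit factor 5: 'a' (i=16, period=1)
emit factor 6: 'a' (i=17, period=1)

["abbb", "abbabbb", "ab", "aab", "a", "a"]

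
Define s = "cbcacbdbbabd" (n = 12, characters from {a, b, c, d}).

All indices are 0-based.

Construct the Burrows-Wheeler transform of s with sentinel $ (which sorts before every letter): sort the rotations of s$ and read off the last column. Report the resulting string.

dbcbdcacb$abb

rank  rotation       last
    0  $cbcacbdbbabd  d
    1  abd$cbcacbdbb  b
    2  acbdbbabd$cbc  c
    3  babd$cbcacbdb  b
    4  bbabd$cbcacbd  d
    5  bcacbdbbabd$c  c
    6  bd$cbcacbdbba  a
    7  bdbbabd$cbcac  c
    8  cacbdbbabd$cb  b
    9  cbcacbdbbabd$  $
   10  cbdbbabd$cbca  a
   11  d$cbcacbdbbab  b
   12  dbbabd$cbcacb  b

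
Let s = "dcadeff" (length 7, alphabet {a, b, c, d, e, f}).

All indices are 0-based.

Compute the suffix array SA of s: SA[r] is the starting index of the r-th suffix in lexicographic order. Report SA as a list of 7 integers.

sorted suffixes:
  #0 SA[0]=2  'adeff'
  #1 SA[1]=1  'cadeff'
  #2 SA[2]=0  'dcadeff'
  #3 SA[3]=3  'deff'
  #4 SA[4]=4  'eff'
  #5 SA[5]=6  'f'
  #6 SA[6]=5  'ff'

[2, 1, 0, 3, 4, 6, 5]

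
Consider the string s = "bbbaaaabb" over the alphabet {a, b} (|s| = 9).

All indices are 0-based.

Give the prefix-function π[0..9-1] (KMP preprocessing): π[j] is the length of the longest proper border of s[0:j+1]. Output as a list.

π[0] = 0
j=1 s[j]='b': π[1]=1 (border 'b')
j=2 s[j]='b': π[2]=2 (border 'bb')
j=3 s[j]='a': k: 2→1→0; π[3]=0 (border '')
j=4 s[j]='a': π[4]=0 (border '')
j=5 s[j]='a': π[5]=0 (border '')
j=6 s[j]='a': π[6]=0 (border '')
j=7 s[j]='b': π[7]=1 (border 'b')
j=8 s[j]='b': π[8]=2 (border 'bb')

[0, 1, 2, 0, 0, 0, 0, 1, 2]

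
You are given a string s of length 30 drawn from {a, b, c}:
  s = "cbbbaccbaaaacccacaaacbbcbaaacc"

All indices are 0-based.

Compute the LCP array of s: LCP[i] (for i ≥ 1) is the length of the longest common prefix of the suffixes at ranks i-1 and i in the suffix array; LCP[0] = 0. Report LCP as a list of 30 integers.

[0, 3, 4, 5, 2, 3, 4, 1, 2, 2, 3, 3, 0, 4, 2, 1, 2, 2, 1, 0, 1, 2, 1, 5, 2, 3, 1, 2, 2, 2]

rank→(start, suffix):
  0 → (8, 'aaaacccacaaacbbcbaaacc')
  1 → (17, 'aaacbbcbaaacc')
  2 → (25, 'aaacc')
  3 → (9, 'aaacccacaaacbbcbaaacc')
  4 → (18, 'aacbbcbaaacc')
  5 → (26, 'aacc')
  6 → (10, 'aacccacaaacbbcbaaacc')
  7 → (15, 'acaaacbbcbaaacc')
  8 → (19, 'acbbcbaaacc')
  9 → (27, 'acc')
  10 → (4, 'accbaaaacccacaaacbbcbaaacc')
  11 → (11, 'acccacaaacbbcbaaacc')
  12 → (7, 'baaaacccacaaacbbcbaaacc')
  13 → (24, 'baaacc')
  14 → (3, 'baccbaaaacccacaaacbbcbaaacc')
  15 → (2, 'bbaccbaaaacccacaaacbbcbaaacc')
  16 → (1, 'bbbaccbaaaacccacaaacbbcbaaacc')
  17 → (21, 'bbcbaaacc')
  18 → (22, 'bcbaaacc')
  19 → (29, 'c')
  20 → (16, 'caaacbbcbaaacc')
  21 → (14, 'cacaaacbbcbaaacc')
  22 → (6, 'cbaaaacccacaaacbbcbaaacc')
  23 → (23, 'cbaaacc')
  24 → (0, 'cbbbaccbaaaacccacaaacbbcbaaacc')
  25 → (20, 'cbbcbaaacc')
  26 → (28, 'cc')
  27 → (13, 'ccacaaacbbcbaaacc')
  28 → (5, 'ccbaaaacccacaaacbbcbaaacc')
  29 → (12, 'cccacaaacbbcbaaacc')

SA = [8, 17, 25, 9, 18, 26, 10, 15, 19, 27, 4, 11, 7, 24, 3, 2, 1, 21, 22, 29, 16, 14, 6, 23, 0, 20, 28, 13, 5, 12]
rank  pair      lcp
   1  s[8:],s[17:]  3  'aaa'
   2  s[17:],s[25:]  4  'aaac'
   3  s[25:],s[9:]  5  'aaacc'
   4  s[9:],s[18:]  2  'aa'
   5  s[18:],s[26:]  3  'aac'
   6  s[26:],s[10:]  4  'aacc'
   7  s[10:],s[15:]  1  'a'
   8  s[15:],s[19:]  2  'ac'
   9  s[19:],s[27:]  2  'ac'
  10  s[27:],s[4:]  3  'acc'
  11  s[4:],s[11:]  3  'acc'
  12  s[11:],s[7:]  0  ''
  13  s[7:],s[24:]  4  'baaa'
  14  s[24:],s[3:]  2  'ba'
  15  s[3:],s[2:]  1  'b'
  16  s[2:],s[1:]  2  'bb'
  17  s[1:],s[21:]  2  'bb'
  18  s[21:],s[22:]  1  'b'
  19  s[22:],s[29:]  0  ''
  20  s[29:],s[16:]  1  'c'
  21  s[16:],s[14:]  2  'ca'
  22  s[14:],s[6:]  1  'c'
  23  s[6:],s[23:]  5  'cbaaa'
  24  s[23:],s[0:]  2  'cb'
  25  s[0:],s[20:]  3  'cbb'
  26  s[20:],s[28:]  1  'c'
  27  s[28:],s[13:]  2  'cc'
  28  s[13:],s[5:]  2  'cc'
  29  s[5:],s[12:]  2  'cc'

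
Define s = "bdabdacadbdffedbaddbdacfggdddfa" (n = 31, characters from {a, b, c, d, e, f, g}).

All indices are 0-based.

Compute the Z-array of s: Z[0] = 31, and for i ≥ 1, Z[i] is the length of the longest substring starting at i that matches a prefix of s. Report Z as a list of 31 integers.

Z[0]=31
i=1: i≥r, start 0; Z[1]=0
i=2: i≥r, start 0; Z[2]=0
i=3: i≥r, start 0; Z[3]=3 grow→box=[3,6)
i=4: min(r-i=2, Z[1]=0)=0; Z[4]=0
i=5: min(r-i=1, Z[2]=0)=0; Z[5]=0
i=6: i≥r, start 0; Z[6]=0
i=7: i≥r, start 0; Z[7]=0
i=8: i≥r, start 0; Z[8]=0
i=9: i≥r, start 0; Z[9]=2 grow→box=[9,11)
i=10: min(r-i=1, Z[1]=0)=0; Z[10]=0
i=11: i≥r, start 0; Z[11]=0
i=12: i≥r, start 0; Z[12]=0
i=13: i≥r, start 0; Z[13]=0
i=14: i≥r, start 0; Z[14]=0
i=15: i≥r, start 0; Z[15]=1 grow→box=[15,16)
i=16: i≥r, start 0; Z[16]=0
i=17: i≥r, start 0; Z[17]=0
i=18: i≥r, start 0; Z[18]=0
i=19: i≥r, start 0; Z[19]=3 grow→box=[19,22)
i=20: min(r-i=2, Z[1]=0)=0; Z[20]=0
i=21: min(r-i=1, Z[2]=0)=0; Z[21]=0
i=22: i≥r, start 0; Z[22]=0
i=23: i≥r, start 0; Z[23]=0
i=24: i≥r, start 0; Z[24]=0
i=25: i≥r, start 0; Z[25]=0
i=26: i≥r, start 0; Z[26]=0
i=27: i≥r, start 0; Z[27]=0
i=28: i≥r, start 0; Z[28]=0
i=29: i≥r, start 0; Z[29]=0
i=30: i≥r, start 0; Z[30]=0

[31, 0, 0, 3, 0, 0, 0, 0, 0, 2, 0, 0, 0, 0, 0, 1, 0, 0, 0, 3, 0, 0, 0, 0, 0, 0, 0, 0, 0, 0, 0]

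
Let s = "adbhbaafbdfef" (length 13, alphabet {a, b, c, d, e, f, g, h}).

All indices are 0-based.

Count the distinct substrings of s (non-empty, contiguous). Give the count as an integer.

rank→(start, suffix):
  0 → (5, 'aafbdfef')
  1 → (0, 'adbhbaafbdfef')
  2 → (6, 'afbdfef')
  3 → (4, 'baafbdfef')
  4 → (8, 'bdfef')
  5 → (2, 'bhbaafbdfef')
  6 → (1, 'dbhbaafbdfef')
  7 → (9, 'dfef')
  8 → (11, 'ef')
  9 → (12, 'f')
  10 → (7, 'fbdfef')
  11 → (10, 'fef')
  12 → (3, 'hbaafbdfef')

SA = [5, 0, 6, 4, 8, 2, 1, 9, 11, 12, 7, 10, 3]
rank  pair      lcp
   1  s[5:],s[0:]  1  'a'
   2  s[0:],s[6:]  1  'a'
   3  s[6:],s[4:]  0  ''
   4  s[4:],s[8:]  1  'b'
   5  s[8:],s[2:]  1  'b'
   6  s[2:],s[1:]  0  ''
   7  s[1:],s[9:]  1  'd'
   8  s[9:],s[11:]  0  ''
   9  s[11:],s[12:]  0  ''
  10  s[12:],s[7:]  1  'f'
  11  s[7:],s[10:]  1  'f'
  12  s[10:],s[3:]  0  ''

n(n+1)/2 = 13·14/2 = 91
Σ LCP = 0 + 1 + 1 + 0 + 1 + 1 + 0 + 1 + 0 + 0 + 1 + 1 + 0 = 7
distinct = 91 − 7 = 84

84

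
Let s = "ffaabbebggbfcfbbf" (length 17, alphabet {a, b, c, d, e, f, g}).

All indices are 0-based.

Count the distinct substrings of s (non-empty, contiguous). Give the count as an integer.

rank→(start, suffix):
  0 → (2, 'aabbebggbfcfbbf')
  1 → (3, 'abbebggbfcfbbf')
  2 → (4, 'bbebggbfcfbbf')
  3 → (14, 'bbf')
  4 → (5, 'bebggbfcfbbf')
  5 → (15, 'bf')
  6 → (10, 'bfcfbbf')
  7 → (7, 'bggbfcfbbf')
  8 → (12, 'cfbbf')
  9 → (6, 'ebggbfcfbbf')
  10 → (16, 'f')
  11 → (1, 'faabbebggbfcfbbf')
  12 → (13, 'fbbf')
  13 → (11, 'fcfbbf')
  14 → (0, 'ffaabbebggbfcfbbf')
  15 → (9, 'gbfcfbbf')
  16 → (8, 'ggbfcfbbf')

SA = [2, 3, 4, 14, 5, 15, 10, 7, 12, 6, 16, 1, 13, 11, 0, 9, 8]
rank  pair      lcp
   1  s[2:],s[3:]  1  'a'
   2  s[3:],s[4:]  0  ''
   3  s[4:],s[14:]  2  'bb'
   4  s[14:],s[5:]  1  'b'
   5  s[5:],s[15:]  1  'b'
   6  s[15:],s[10:]  2  'bf'
   7  s[10:],s[7:]  1  'b'
   8  s[7:],s[12:]  0  ''
   9  s[12:],s[6:]  0  ''
  10  s[6:],s[16:]  0  ''
  11  s[16:],s[1:]  1  'f'
  12  s[1:],s[13:]  1  'f'
  13  s[13:],s[11:]  1  'f'
  14  s[11:],s[0:]  1  'f'
  15  s[0:],s[9:]  0  ''
  16  s[9:],s[8:]  1  'g'

n(n+1)/2 = 17·18/2 = 153
Σ LCP = 0 + 1 + 0 + 2 + 1 + 1 + 2 + 1 + 0 + 0 + 0 + 1 + 1 + 1 + 1 + 0 + 1 = 13
distinct = 153 − 13 = 140

140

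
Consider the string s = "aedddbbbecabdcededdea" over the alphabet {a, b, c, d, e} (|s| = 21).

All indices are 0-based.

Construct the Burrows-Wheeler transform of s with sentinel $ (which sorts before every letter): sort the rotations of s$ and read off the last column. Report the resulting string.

aec$dbabeddbdeededbadc

rank  rotation                last
    0  $aedddbbbecabdcededdea  a
    1  a$aedddbbbecabdcededde  e
    2  abdcededdea$aedddbbbec  c
    3  aedddbbbecabdcededdea$  $
    4  bbbecabdcededdea$aeddd  d
    5  bbecabdcededdea$aedddb  b
    6  bdcededdea$aedddbbbeca  a
    7  becabdcededdea$aedddbb  b
    8  cabdcededdea$aedddbbbe  e
    9  cededdea$aedddbbbecabd  d
   10  dbbbecabdcededdea$aedd  d
   11  dcededdea$aedddbbbecab  b
   12  ddbbbecabdcededdea$aed  d
   13  dddbbbecabdcededdea$ae  e
   14  ddea$aedddbbbecabdcede  e
   15  dea$aedddbbbecabdceded  d
   16  deddea$aedddbbbecabdce  e
   17  ea$aedddbbbecabdcededd  d
   18  ecabdcededdea$aedddbbb  b
   19  edddbbbecabdcededdea$a  a
   20  eddea$aedddbbbecabdced  d
   21  ededdea$aedddbbbecabdc  c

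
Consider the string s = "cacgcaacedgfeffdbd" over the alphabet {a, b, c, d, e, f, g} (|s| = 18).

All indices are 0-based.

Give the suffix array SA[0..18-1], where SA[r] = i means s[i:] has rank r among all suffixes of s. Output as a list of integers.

rank | idx | suffix
   0 |   5 | aacedgfeffdbd
   1 |   6 | acedgfeffdbd
   2 |   1 | acgcaacedgfeffdbd
   3 |  16 | bd
   4 |   4 | caacedgfeffdbd
   5 |   0 | cacgcaacedgfeffdbd
   6 |   7 | cedgfeffdbd
   7 |   2 | cgcaacedgfeffdbd
   8 |  17 | d
   9 |  15 | dbd
  10 |   9 | dgfeffdbd
  11 |   8 | edgfeffdbd
  12 |  12 | effdbd
  13 |  14 | fdbd
  14 |  11 | feffdbd
  15 |  13 | ffdbd
  16 |   3 | gcaacedgfeffdbd
  17 |  10 | gfeffdbd

[5, 6, 1, 16, 4, 0, 7, 2, 17, 15, 9, 8, 12, 14, 11, 13, 3, 10]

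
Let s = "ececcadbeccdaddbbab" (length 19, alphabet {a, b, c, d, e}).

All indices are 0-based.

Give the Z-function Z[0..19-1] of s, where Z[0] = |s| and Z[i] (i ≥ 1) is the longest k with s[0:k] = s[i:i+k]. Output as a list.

[19, 0, 2, 0, 0, 0, 0, 0, 2, 0, 0, 0, 0, 0, 0, 0, 0, 0, 0]

Z[0]=19
i=1: fresh scan; Z[1]=0
i=2: fresh scan; Z[2]=2 scan→box=[2,4)
i=3: min(r-i=1, Z[1]=0)=0; Z[3]=0
i=4: fresh scan; Z[4]=0
i=5: fresh scan; Z[5]=0
i=6: fresh scan; Z[6]=0
i=7: fresh scan; Z[7]=0
i=8: fresh scan; Z[8]=2 scan→box=[8,10)
i=9: min(r-i=1, Z[1]=0)=0; Z[9]=0
i=10: fresh scan; Z[10]=0
i=11: fresh scan; Z[11]=0
i=12: fresh scan; Z[12]=0
i=13: fresh scan; Z[13]=0
i=14: fresh scan; Z[14]=0
i=15: fresh scan; Z[15]=0
i=16: fresh scan; Z[16]=0
i=17: fresh scan; Z[17]=0
i=18: fresh scan; Z[18]=0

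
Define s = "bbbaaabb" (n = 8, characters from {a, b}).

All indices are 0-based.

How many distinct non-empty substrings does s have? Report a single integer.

rank→(start, suffix):
  0 → (3, 'aaabb')
  1 → (4, 'aabb')
  2 → (5, 'abb')
  3 → (7, 'b')
  4 → (2, 'baaabb')
  5 → (6, 'bb')
  6 → (1, 'bbaaabb')
  7 → (0, 'bbbaaabb')

SA = [3, 4, 5, 7, 2, 6, 1, 0]
[i] adj suffixes → lcp
  [1] 3/4 → 2 ('aa')
  [2] 4/5 → 1 ('a')
  [3] 5/7 → 0 ('')
  [4] 7/2 → 1 ('b')
  [5] 2/6 → 1 ('b')
  [6] 6/1 → 2 ('bb')
  [7] 1/0 → 2 ('bb')

n(n+1)/2 = 8·9/2 = 36
Σ LCP = 0 + 2 + 1 + 0 + 1 + 1 + 2 + 2 = 9
distinct = 36 − 9 = 27

27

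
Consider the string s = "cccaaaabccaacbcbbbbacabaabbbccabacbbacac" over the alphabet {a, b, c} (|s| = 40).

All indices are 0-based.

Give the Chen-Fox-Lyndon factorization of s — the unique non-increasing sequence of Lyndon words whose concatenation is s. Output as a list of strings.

["c", "c", "c", "aaaabccaacbcbbbbacabaabbbccabacbbacac"]

emit factor 1: 'c' (i=0, period=1)
emit factor 2: 'c' (i=1, period=1)
emit factor 3: 'c' (i=2, period=1)
emit factor 4: 'aaaabccaacbcbbbbacabaabbbccabacbbacac' (i=3, period=37)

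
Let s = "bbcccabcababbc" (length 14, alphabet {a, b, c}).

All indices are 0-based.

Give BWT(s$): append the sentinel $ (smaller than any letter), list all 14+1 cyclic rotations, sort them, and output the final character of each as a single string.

ccbcaa$babbbccb

rank  rotation         last
    0  $bbcccabcababbc  c
    1  ababbc$bbcccabc  c
    2  abbc$bbcccabcab  b
    3  abcababbc$bbccc  c
    4  babbc$bbcccabca  a
    5  bbc$bbcccabcaba  a
    6  bbcccabcababbc$  $
    7  bc$bbcccabcabab  b
    8  bcababbc$bbccca  a
    9  bcccabcababbc$b  b
   10  c$bbcccabcababb  b
   11  cababbc$bbcccab  b
   12  cabcababbc$bbcc  c
   13  ccabcababbc$bbc  c
   14  cccabcababbc$bb  b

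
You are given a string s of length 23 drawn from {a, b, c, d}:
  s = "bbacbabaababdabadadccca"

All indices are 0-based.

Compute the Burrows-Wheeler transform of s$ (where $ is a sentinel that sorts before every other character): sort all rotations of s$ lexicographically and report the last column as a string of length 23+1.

acbbadbbbdacaba$acacdbaa

rank  rotation                  last
    0  $bbacbabaababdabadadccca  a
    1  a$bbacbabaababdabadadccc  c
    2  aababdabadadccca$bbacbab  b
    3  abaababdabadadccca$bbacb  b
    4  ababdabadadccca$bbacbaba  a
    5  abadadccca$bbacbabaababd  d
    6  abdabadadccca$bbacbabaab  b
    7  acbabaababdabadadccca$bb  b
    8  adadccca$bbacbabaababdab  b
    9  adccca$bbacbabaababdabad  d
   10  baababdabadadccca$bbacba  a
   11  babaababdabadadccca$bbac  c
   12  babdabadadccca$bbacbabaa  a
   13  bacbabaababdabadadccca$b  b
   14  badadccca$bbacbabaababda  a
   15  bbacbabaababdabadadccca$  $
   16  bdabadadccca$bbacbabaaba  a
   17  ca$bbacbabaababdabadadcc  c
   18  cbabaababdabadadccca$bba  a
   19  cca$bbacbabaababdabadadc  c
   20  ccca$bbacbabaababdabadad  d
   21  dabadadccca$bbacbabaabab  b
   22  dadccca$bbacbabaababdaba  a
   23  dccca$bbacbabaababdabada  a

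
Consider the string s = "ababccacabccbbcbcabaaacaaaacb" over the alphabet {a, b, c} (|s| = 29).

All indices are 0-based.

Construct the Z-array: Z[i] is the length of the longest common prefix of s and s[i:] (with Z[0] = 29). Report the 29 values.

[29, 0, 2, 0, 0, 0, 1, 0, 2, 0, 0, 0, 0, 0, 0, 0, 0, 3, 0, 1, 1, 1, 0, 1, 1, 1, 1, 0, 0]

Z[0]=29
i=1: outside box; Z[1]=0
i=2: outside box; Z[2]=2 scan→box=[2,4)
i=3: min(r-i=1, Z[1]=0)=0; Z[3]=0
i=4: outside box; Z[4]=0
i=5: outside box; Z[5]=0
i=6: outside box; Z[6]=1 scan→box=[6,7)
i=7: outside box; Z[7]=0
i=8: outside box; Z[8]=2 scan→box=[8,10)
i=9: min(r-i=1, Z[1]=0)=0; Z[9]=0
i=10: outside box; Z[10]=0
i=11: outside box; Z[11]=0
i=12: outside box; Z[12]=0
i=13: outside box; Z[13]=0
i=14: outside box; Z[14]=0
i=15: outside box; Z[15]=0
i=16: outside box; Z[16]=0
i=17: outside box; Z[17]=3 scan→box=[17,20)
i=18: min(r-i=2, Z[1]=0)=0; Z[18]=0
i=19: min(r-i=1, Z[2]=2)=1; Z[19]=1
i=20: outside box; Z[20]=1 scan→box=[20,21)
i=21: outside box; Z[21]=1 scan→box=[21,22)
i=22: outside box; Z[22]=0
i=23: outside box; Z[23]=1 scan→box=[23,24)
i=24: outside box; Z[24]=1 scan→box=[24,25)
i=25: outside box; Z[25]=1 scan→box=[25,26)
i=26: outside box; Z[26]=1 scan→box=[26,27)
i=27: outside box; Z[27]=0
i=28: outside box; Z[28]=0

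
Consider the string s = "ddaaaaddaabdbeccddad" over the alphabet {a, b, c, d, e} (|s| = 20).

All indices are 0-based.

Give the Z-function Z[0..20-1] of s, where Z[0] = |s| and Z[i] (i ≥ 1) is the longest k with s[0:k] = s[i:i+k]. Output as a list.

[20, 1, 0, 0, 0, 0, 4, 1, 0, 0, 0, 1, 0, 0, 0, 0, 3, 1, 0, 1]

Z[0]=20
i=1: outside box; Z[1]=1 grow→box=[1,2)
i=2: outside box; Z[2]=0
i=3: outside box; Z[3]=0
i=4: outside box; Z[4]=0
i=5: outside box; Z[5]=0
i=6: outside box; Z[6]=4 grow→box=[6,10)
i=7: min(r-i=3, Z[1]=1)=1; Z[7]=1
i=8: min(r-i=2, Z[2]=0)=0; Z[8]=0
i=9: min(r-i=1, Z[3]=0)=0; Z[9]=0
i=10: outside box; Z[10]=0
i=11: outside box; Z[11]=1 grow→box=[11,12)
i=12: outside box; Z[12]=0
i=13: outside box; Z[13]=0
i=14: outside box; Z[14]=0
i=15: outside box; Z[15]=0
i=16: outside box; Z[16]=3 grow→box=[16,19)
i=17: min(r-i=2, Z[1]=1)=1; Z[17]=1
i=18: min(r-i=1, Z[2]=0)=0; Z[18]=0
i=19: outside box; Z[19]=1 grow→box=[19,20)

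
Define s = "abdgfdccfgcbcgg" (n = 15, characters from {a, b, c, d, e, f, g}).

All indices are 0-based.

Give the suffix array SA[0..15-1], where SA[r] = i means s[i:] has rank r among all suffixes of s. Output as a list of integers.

[0, 11, 1, 10, 6, 7, 12, 5, 2, 4, 8, 14, 9, 3, 13]

sorted suffixes:
  #0 SA[0]=0  'abdgfdccfgcbcgg'
  #1 SA[1]=11  'bcgg'
  #2 SA[2]=1  'bdgfdccfgcbcgg'
  #3 SA[3]=10  'cbcgg'
  #4 SA[4]=6  'ccfgcbcgg'
  #5 SA[5]=7  'cfgcbcgg'
  #6 SA[6]=12  'cgg'
  #7 SA[7]=5  'dccfgcbcgg'
  #8 SA[8]=2  'dgfdccfgcbcgg'
  #9 SA[9]=4  'fdccfgcbcgg'
  #10 SA[10]=8  'fgcbcgg'
  #11 SA[11]=14  'g'
  #12 SA[12]=9  'gcbcgg'
  #13 SA[13]=3  'gfdccfgcbcgg'
  #14 SA[14]=13  'gg'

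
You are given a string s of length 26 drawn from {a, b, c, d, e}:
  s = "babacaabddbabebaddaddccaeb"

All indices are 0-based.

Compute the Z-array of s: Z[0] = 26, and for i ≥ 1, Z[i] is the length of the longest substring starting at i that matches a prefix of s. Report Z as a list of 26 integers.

[26, 0, 2, 0, 0, 0, 0, 1, 0, 0, 3, 0, 1, 0, 2, 0, 0, 0, 0, 0, 0, 0, 0, 0, 0, 1]

Z[0]=26
i=1: outside box; Z[1]=0
i=2: outside box; Z[2]=2 scan→box=[2,4)
i=3: min(r-i=1, Z[1]=0)=0; Z[3]=0
i=4: outside box; Z[4]=0
i=5: outside box; Z[5]=0
i=6: outside box; Z[6]=0
i=7: outside box; Z[7]=1 scan→box=[7,8)
i=8: outside box; Z[8]=0
i=9: outside box; Z[9]=0
i=10: outside box; Z[10]=3 scan→box=[10,13)
i=11: min(r-i=2, Z[1]=0)=0; Z[11]=0
i=12: min(r-i=1, Z[2]=2)=1; Z[12]=1
i=13: outside box; Z[13]=0
i=14: outside box; Z[14]=2 scan→box=[14,16)
i=15: min(r-i=1, Z[1]=0)=0; Z[15]=0
i=16: outside box; Z[16]=0
i=17: outside box; Z[17]=0
i=18: outside box; Z[18]=0
i=19: outside box; Z[19]=0
i=20: outside box; Z[20]=0
i=21: outside box; Z[21]=0
i=22: outside box; Z[22]=0
i=23: outside box; Z[23]=0
i=24: outside box; Z[24]=0
i=25: outside box; Z[25]=1 scan→box=[25,26)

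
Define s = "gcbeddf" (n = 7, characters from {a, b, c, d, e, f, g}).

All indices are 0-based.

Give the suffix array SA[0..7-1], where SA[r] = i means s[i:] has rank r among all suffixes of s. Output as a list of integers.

[2, 1, 4, 5, 3, 6, 0]

sorted suffixes:
  #0 SA[0]=2  'beddf'
  #1 SA[1]=1  'cbeddf'
  #2 SA[2]=4  'ddf'
  #3 SA[3]=5  'df'
  #4 SA[4]=3  'eddf'
  #5 SA[5]=6  'f'
  #6 SA[6]=0  'gcbeddf'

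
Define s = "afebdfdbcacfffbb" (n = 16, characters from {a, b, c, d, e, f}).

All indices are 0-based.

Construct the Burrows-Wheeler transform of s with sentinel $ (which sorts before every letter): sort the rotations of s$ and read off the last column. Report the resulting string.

rank  rotation           last
    0  $afebdfdbcacfffbb  b
    1  acfffbb$afebdfdbc  c
    2  afebdfdbcacfffbb$  $
    3  b$afebdfdbcacfffb  b
    4  bb$afebdfdbcacfff  f
    5  bcacfffbb$afebdfd  d
    6  bdfdbcacfffbb$afe  e
    7  cacfffbb$afebdfdb  b
    8  cfffbb$afebdfdbca  a
    9  dbcacfffbb$afebdf  f
   10  dfdbcacfffbb$afeb  b
   11  ebdfdbcacfffbb$af  f
   12  fbb$afebdfdbcacff  f
   13  fdbcacfffbb$afebd  d
   14  febdfdbcacfffbb$a  a
   15  ffbb$afebdfdbcacf  f
   16  fffbb$afebdfdbcac  c

bc$bfdebafbffdafc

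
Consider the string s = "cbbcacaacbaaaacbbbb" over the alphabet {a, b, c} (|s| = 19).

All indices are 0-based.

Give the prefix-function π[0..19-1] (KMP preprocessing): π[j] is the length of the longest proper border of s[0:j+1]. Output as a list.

π[0] = 0
j=1 s[j]='b': π[1]=0 (border '')
j=2 s[j]='b': π[2]=0 (border '')
j=3 s[j]='c': π[3]=1 (border 'c')
j=4 s[j]='a': k: 1→0; π[4]=0 (border '')
j=5 s[j]='c': π[5]=1 (border 'c')
j=6 s[j]='a': k: 1→0; π[6]=0 (border '')
j=7 s[j]='a': π[7]=0 (border '')
j=8 s[j]='c': π[8]=1 (border 'c')
j=9 s[j]='b': π[9]=2 (border 'cb')
j=10 s[j]='a': k: 2→0; π[10]=0 (border '')
j=11 s[j]='a': π[11]=0 (border '')
j=12 s[j]='a': π[12]=0 (border '')
j=13 s[j]='a': π[13]=0 (border '')
j=14 s[j]='c': π[14]=1 (border 'c')
j=15 s[j]='b': π[15]=2 (border 'cb')
j=16 s[j]='b': π[16]=3 (border 'cbb')
j=17 s[j]='b': k: 3→0; π[17]=0 (border '')
j=18 s[j]='b': π[18]=0 (border '')

[0, 0, 0, 1, 0, 1, 0, 0, 1, 2, 0, 0, 0, 0, 1, 2, 3, 0, 0]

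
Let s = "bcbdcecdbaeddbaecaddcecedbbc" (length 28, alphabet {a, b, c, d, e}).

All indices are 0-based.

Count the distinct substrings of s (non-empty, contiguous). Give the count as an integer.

rank→(start, suffix):
  0 → (17, 'addcecedbbc')
  1 → (14, 'aecaddcecedbbc')
  2 → (9, 'aeddbaecaddcecedbbc')
  3 → (13, 'baecaddcecedbbc')
  4 → (8, 'baeddbaecaddcecedbbc')
  5 → (25, 'bbc')
  6 → (26, 'bc')
  7 → (0, 'bcbdcecdbaeddbaecaddcecedbbc')
  8 → (2, 'bdcecdbaeddbaecaddcecedbbc')
  9 → (27, 'c')
  10 → (16, 'caddcecedbbc')
  11 → (1, 'cbdcecdbaeddbaecaddcecedbbc')
  12 → (6, 'cdbaeddbaecaddcecedbbc')
  13 → (4, 'cecdbaeddbaecaddcecedbbc')
  14 → (20, 'cecedbbc')
  15 → (22, 'cedbbc')
  16 → (12, 'dbaecaddcecedbbc')
  17 → (7, 'dbaeddbaecaddcecedbbc')
  18 → (24, 'dbbc')
  19 → (3, 'dcecdbaeddbaecaddcecedbbc')
  20 → (19, 'dcecedbbc')
  21 → (11, 'ddbaecaddcecedbbc')
  22 → (18, 'ddcecedbbc')
  23 → (15, 'ecaddcecedbbc')
  24 → (5, 'ecdbaeddbaecaddcecedbbc')
  25 → (21, 'ecedbbc')
  26 → (23, 'edbbc')
  27 → (10, 'eddbaecaddcecedbbc')

SA = [17, 14, 9, 13, 8, 25, 26, 0, 2, 27, 16, 1, 6, 4, 20, 22, 12, 7, 24, 3, 19, 11, 18, 15, 5, 21, 23, 10]
[i] adj suffixes → lcp
  [1] 17/14 → 1 ('a')
  [2] 14/9 → 2 ('ae')
  [3] 9/13 → 0 ('')
  [4] 13/8 → 3 ('bae')
  [5] 8/25 → 1 ('b')
  [6] 25/26 → 1 ('b')
  [7] 26/0 → 2 ('bc')
  [8] 0/2 → 1 ('b')
  [9] 2/27 → 0 ('')
  [10] 27/16 → 1 ('c')
  [11] 16/1 → 1 ('c')
  [12] 1/6 → 1 ('c')
  [13] 6/4 → 1 ('c')
  [14] 4/20 → 3 ('cec')
  [15] 20/22 → 2 ('ce')
  [16] 22/12 → 0 ('')
  [17] 12/7 → 4 ('dbae')
  [18] 7/24 → 2 ('db')
  [19] 24/3 → 1 ('d')
  [20] 3/19 → 4 ('dcec')
  [21] 19/11 → 1 ('d')
  [22] 11/18 → 2 ('dd')
  [23] 18/15 → 0 ('')
  [24] 15/5 → 2 ('ec')
  [25] 5/21 → 2 ('ec')
  [26] 21/23 → 1 ('e')
  [27] 23/10 → 2 ('ed')

n(n+1)/2 = 28·29/2 = 406
Σ LCP = 0 + 1 + 2 + 0 + 3 + 1 + 1 + 2 + 1 + 0 + 1 + 1 + 1 + 1 + 3 + 2 + 0 + 4 + 2 + 1 + 4 + 1 + 2 + 0 + 2 + 2 + 1 + 2 = 41
distinct = 406 − 41 = 365

365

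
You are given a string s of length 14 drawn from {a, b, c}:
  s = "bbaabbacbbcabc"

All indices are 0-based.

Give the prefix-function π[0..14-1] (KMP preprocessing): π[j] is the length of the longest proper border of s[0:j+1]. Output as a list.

[0, 1, 0, 0, 1, 2, 3, 0, 1, 2, 0, 0, 1, 0]

π[0] = 0
j=1 s[j]='b': π[1]=1 (border 'b')
j=2 s[j]='a': k: 1→0; π[2]=0 (border '')
j=3 s[j]='a': π[3]=0 (border '')
j=4 s[j]='b': π[4]=1 (border 'b')
j=5 s[j]='b': π[5]=2 (border 'bb')
j=6 s[j]='a': π[6]=3 (border 'bba')
j=7 s[j]='c': k: 3→0; π[7]=0 (border '')
j=8 s[j]='b': π[8]=1 (border 'b')
j=9 s[j]='b': π[9]=2 (border 'bb')
j=10 s[j]='c': k: 2→1→0; π[10]=0 (border '')
j=11 s[j]='a': π[11]=0 (border '')
j=12 s[j]='b': π[12]=1 (border 'b')
j=13 s[j]='c': k: 1→0; π[13]=0 (border '')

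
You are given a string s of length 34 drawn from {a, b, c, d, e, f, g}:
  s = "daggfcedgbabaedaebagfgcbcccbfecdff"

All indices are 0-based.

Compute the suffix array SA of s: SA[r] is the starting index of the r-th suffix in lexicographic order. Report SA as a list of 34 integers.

sorted suffixes:
  #0 SA[0]=10  'abaedaebagfgcbcccbfecdff'
  #1 SA[1]=15  'aebagfgcbcccbfecdff'
  #2 SA[2]=12  'aedaebagfgcbcccbfecdff'
  #3 SA[3]=18  'agfgcbcccbfecdff'
  #4 SA[4]=1  'aggfcedgbabaedaebagfgcbcccbfecdff'
  #5 SA[5]=9  'babaedaebagfgcbcccbfecdff'
  #6 SA[6]=11  'baedaebagfgcbcccbfecdff'
  #7 SA[7]=17  'bagfgcbcccbfecdff'
  #8 SA[8]=23  'bcccbfecdff'
  #9 SA[9]=27  'bfecdff'
  #10 SA[10]=22  'cbcccbfecdff'
  #11 SA[11]=26  'cbfecdff'
  #12 SA[12]=25  'ccbfecdff'
  #13 SA[13]=24  'cccbfecdff'
  #14 SA[14]=30  'cdff'
  #15 SA[15]=5  'cedgbabaedaebagfgcbcccbfecdff'
  #16 SA[16]=14  'daebagfgcbcccbfecdff'
  #17 SA[17]=0  'daggfcedgbabaedaebagfgcbcccbfecdff'
  #18 SA[18]=31  'dff'
  #19 SA[19]=7  'dgbabaedaebagfgcbcccbfecdff'
  #20 SA[20]=16  'ebagfgcbcccbfecdff'
  #21 SA[21]=29  'ecdff'
  #22 SA[22]=13  'edaebagfgcbcccbfecdff'
  #23 SA[23]=6  'edgbabaedaebagfgcbcccbfecdff'
  #24 SA[24]=33  'f'
  #25 SA[25]=4  'fcedgbabaedaebagfgcbcccbfecdff'
  #26 SA[26]=28  'fecdff'
  #27 SA[27]=32  'ff'
  #28 SA[28]=20  'fgcbcccbfecdff'
  #29 SA[29]=8  'gbabaedaebagfgcbcccbfecdff'
  #30 SA[30]=21  'gcbcccbfecdff'
  #31 SA[31]=3  'gfcedgbabaedaebagfgcbcccbfecdff'
  #32 SA[32]=19  'gfgcbcccbfecdff'
  #33 SA[33]=2  'ggfcedgbabaedaebagfgcbcccbfecdff'

[10, 15, 12, 18, 1, 9, 11, 17, 23, 27, 22, 26, 25, 24, 30, 5, 14, 0, 31, 7, 16, 29, 13, 6, 33, 4, 28, 32, 20, 8, 21, 3, 19, 2]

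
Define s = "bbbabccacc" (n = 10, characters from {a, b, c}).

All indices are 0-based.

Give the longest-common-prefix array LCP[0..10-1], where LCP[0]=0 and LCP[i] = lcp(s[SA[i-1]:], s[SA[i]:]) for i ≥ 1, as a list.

sorted suffixes:
  #0 SA[0]=3  'abccacc'
  #1 SA[1]=7  'acc'
  #2 SA[2]=2  'babccacc'
  #3 SA[3]=1  'bbabccacc'
  #4 SA[4]=0  'bbbabccacc'
  #5 SA[5]=4  'bccacc'
  #6 SA[6]=9  'c'
  #7 SA[7]=6  'cacc'
  #8 SA[8]=8  'cc'
  #9 SA[9]=5  'ccacc'

SA = [3, 7, 2, 1, 0, 4, 9, 6, 8, 5]
[i] adj suffixes → lcp
  [1] 3/7 → 1 ('a')
  [2] 7/2 → 0 ('')
  [3] 2/1 → 1 ('b')
  [4] 1/0 → 2 ('bb')
  [5] 0/4 → 1 ('b')
  [6] 4/9 → 0 ('')
  [7] 9/6 → 1 ('c')
  [8] 6/8 → 1 ('c')
  [9] 8/5 → 2 ('cc')

[0, 1, 0, 1, 2, 1, 0, 1, 1, 2]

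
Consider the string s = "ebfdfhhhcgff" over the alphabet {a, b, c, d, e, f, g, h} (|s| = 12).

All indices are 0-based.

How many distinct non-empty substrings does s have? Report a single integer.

72

rank→(start, suffix):
  0 → (1, 'bfdfhhhcgff')
  1 → (8, 'cgff')
  2 → (3, 'dfhhhcgff')
  3 → (0, 'ebfdfhhhcgff')
  4 → (11, 'f')
  5 → (2, 'fdfhhhcgff')
  6 → (10, 'ff')
  7 → (4, 'fhhhcgff')
  8 → (9, 'gff')
  9 → (7, 'hcgff')
  10 → (6, 'hhcgff')
  11 → (5, 'hhhcgff')

SA = [1, 8, 3, 0, 11, 2, 10, 4, 9, 7, 6, 5]
rank  pair      lcp
   1  s[1:],s[8:]  0  ''
   2  s[8:],s[3:]  0  ''
   3  s[3:],s[0:]  0  ''
   4  s[0:],s[11:]  0  ''
   5  s[11:],s[2:]  1  'f'
   6  s[2:],s[10:]  1  'f'
   7  s[10:],s[4:]  1  'f'
   8  s[4:],s[9:]  0  ''
   9  s[9:],s[7:]  0  ''
  10  s[7:],s[6:]  1  'h'
  11  s[6:],s[5:]  2  'hh'

n(n+1)/2 = 12·13/2 = 78
Σ LCP = 0 + 0 + 0 + 0 + 0 + 1 + 1 + 1 + 0 + 0 + 1 + 2 = 6
distinct = 78 − 6 = 72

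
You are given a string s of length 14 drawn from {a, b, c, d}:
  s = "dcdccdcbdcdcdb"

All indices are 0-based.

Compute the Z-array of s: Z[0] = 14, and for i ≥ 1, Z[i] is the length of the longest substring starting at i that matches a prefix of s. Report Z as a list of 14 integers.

[14, 0, 2, 0, 0, 2, 0, 0, 4, 0, 3, 0, 1, 0]

Z[0]=14
i=1: outside box; Z[1]=0
i=2: outside box; Z[2]=2 grow→box=[2,4)
i=3: min(r-i=1, Z[1]=0)=0; Z[3]=0
i=4: outside box; Z[4]=0
i=5: outside box; Z[5]=2 grow→box=[5,7)
i=6: min(r-i=1, Z[1]=0)=0; Z[6]=0
i=7: outside box; Z[7]=0
i=8: outside box; Z[8]=4 grow→box=[8,12)
i=9: min(r-i=3, Z[1]=0)=0; Z[9]=0
i=10: min(r-i=2, Z[2]=2)=2; Z[10]=3 grow→box=[10,13)
i=11: min(r-i=2, Z[1]=0)=0; Z[11]=0
i=12: min(r-i=1, Z[2]=2)=1; Z[12]=1
i=13: outside box; Z[13]=0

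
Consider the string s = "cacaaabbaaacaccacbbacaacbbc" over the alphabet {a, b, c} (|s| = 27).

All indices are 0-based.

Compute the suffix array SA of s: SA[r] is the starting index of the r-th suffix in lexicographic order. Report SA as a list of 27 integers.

[3, 8, 4, 9, 21, 5, 1, 19, 10, 15, 22, 12, 7, 18, 6, 17, 24, 25, 26, 2, 20, 0, 14, 11, 16, 23, 13]

rank→(start, suffix):
  0 → (3, 'aaabbaaacaccacbbacaacbbc')
  1 → (8, 'aaacaccacbbacaacbbc')
  2 → (4, 'aabbaaacaccacbbacaacbbc')
  3 → (9, 'aacaccacbbacaacbbc')
  4 → (21, 'aacbbc')
  5 → (5, 'abbaaacaccacbbacaacbbc')
  6 → (1, 'acaaabbaaacaccacbbacaacbbc')
  7 → (19, 'acaacbbc')
  8 → (10, 'acaccacbbacaacbbc')
  9 → (15, 'acbbacaacbbc')
  10 → (22, 'acbbc')
  11 → (12, 'accacbbacaacbbc')
  12 → (7, 'baaacaccacbbacaacbbc')
  13 → (18, 'bacaacbbc')
  14 → (6, 'bbaaacaccacbbacaacbbc')
  15 → (17, 'bbacaacbbc')
  16 → (24, 'bbc')
  17 → (25, 'bc')
  18 → (26, 'c')
  19 → (2, 'caaabbaaacaccacbbacaacbbc')
  20 → (20, 'caacbbc')
  21 → (0, 'cacaaabbaaacaccacbbacaacbbc')
  22 → (14, 'cacbbacaacbbc')
  23 → (11, 'caccacbbacaacbbc')
  24 → (16, 'cbbacaacbbc')
  25 → (23, 'cbbc')
  26 → (13, 'ccacbbacaacbbc')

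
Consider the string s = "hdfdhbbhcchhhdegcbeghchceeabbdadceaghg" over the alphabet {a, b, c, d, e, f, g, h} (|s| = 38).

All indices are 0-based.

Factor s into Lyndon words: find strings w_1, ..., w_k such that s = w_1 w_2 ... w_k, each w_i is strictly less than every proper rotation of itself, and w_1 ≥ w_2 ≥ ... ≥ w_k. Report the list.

emit factor 1: 'h' (i=0, period=1)
emit factor 2: 'dfdh' (i=1, period=4)
emit factor 3: 'bbhcchhhdegcbeghchcee' (i=5, period=21)
emit factor 4: 'abbdadceaghg' (i=26, period=12)

["h", "dfdh", "bbhcchhhdegcbeghchcee", "abbdadceaghg"]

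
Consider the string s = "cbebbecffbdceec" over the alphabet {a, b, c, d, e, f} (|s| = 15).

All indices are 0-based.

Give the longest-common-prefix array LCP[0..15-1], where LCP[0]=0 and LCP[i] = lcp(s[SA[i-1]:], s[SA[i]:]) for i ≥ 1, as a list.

[0, 1, 1, 2, 0, 1, 1, 1, 0, 0, 1, 2, 1, 0, 1]

rank→(start, suffix):
  0 → (3, 'bbecffbdceec')
  1 → (9, 'bdceec')
  2 → (1, 'bebbecffbdceec')
  3 → (4, 'becffbdceec')
  4 → (14, 'c')
  5 → (0, 'cbebbecffbdceec')
  6 → (11, 'ceec')
  7 → (6, 'cffbdceec')
  8 → (10, 'dceec')
  9 → (2, 'ebbecffbdceec')
  10 → (13, 'ec')
  11 → (5, 'ecffbdceec')
  12 → (12, 'eec')
  13 → (8, 'fbdceec')
  14 → (7, 'ffbdceec')

SA = [3, 9, 1, 4, 14, 0, 11, 6, 10, 2, 13, 5, 12, 8, 7]
rank  pair      lcp
   1  s[3:],s[9:]  1  'b'
   2  s[9:],s[1:]  1  'b'
   3  s[1:],s[4:]  2  'be'
   4  s[4:],s[14:]  0  ''
   5  s[14:],s[0:]  1  'c'
   6  s[0:],s[11:]  1  'c'
   7  s[11:],s[6:]  1  'c'
   8  s[6:],s[10:]  0  ''
   9  s[10:],s[2:]  0  ''
  10  s[2:],s[13:]  1  'e'
  11  s[13:],s[5:]  2  'ec'
  12  s[5:],s[12:]  1  'e'
  13  s[12:],s[8:]  0  ''
  14  s[8:],s[7:]  1  'f'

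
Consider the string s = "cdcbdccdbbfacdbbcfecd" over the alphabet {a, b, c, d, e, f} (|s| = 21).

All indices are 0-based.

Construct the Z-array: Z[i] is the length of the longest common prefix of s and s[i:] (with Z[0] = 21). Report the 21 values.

[21, 0, 1, 0, 0, 1, 2, 0, 0, 0, 0, 0, 2, 0, 0, 0, 1, 0, 0, 2, 0]

Z[0]=21
i=1: fresh scan; Z[1]=0
i=2: fresh scan; Z[2]=1 grow→box=[2,3)
i=3: fresh scan; Z[3]=0
i=4: fresh scan; Z[4]=0
i=5: fresh scan; Z[5]=1 grow→box=[5,6)
i=6: fresh scan; Z[6]=2 grow→box=[6,8)
i=7: min(r-i=1, Z[1]=0)=0; Z[7]=0
i=8: fresh scan; Z[8]=0
i=9: fresh scan; Z[9]=0
i=10: fresh scan; Z[10]=0
i=11: fresh scan; Z[11]=0
i=12: fresh scan; Z[12]=2 grow→box=[12,14)
i=13: min(r-i=1, Z[1]=0)=0; Z[13]=0
i=14: fresh scan; Z[14]=0
i=15: fresh scan; Z[15]=0
i=16: fresh scan; Z[16]=1 grow→box=[16,17)
i=17: fresh scan; Z[17]=0
i=18: fresh scan; Z[18]=0
i=19: fresh scan; Z[19]=2 grow→box=[19,21)
i=20: min(r-i=1, Z[1]=0)=0; Z[20]=0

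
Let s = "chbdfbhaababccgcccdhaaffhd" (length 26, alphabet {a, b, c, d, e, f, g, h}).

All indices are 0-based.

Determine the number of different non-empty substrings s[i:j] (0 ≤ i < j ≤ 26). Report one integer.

rank | idx | suffix
   0 |   7 | aababccgcccdhaaffhd
   1 |  20 | aaffhd
   2 |   8 | ababccgcccdhaaffhd
   3 |  10 | abccgcccdhaaffhd
   4 |  21 | affhd
   5 |   9 | babccgcccdhaaffhd
   6 |  11 | bccgcccdhaaffhd
   7 |   2 | bdfbhaababccgcccdhaaffhd
   8 |   5 | bhaababccgcccdhaaffhd
   9 |  15 | cccdhaaffhd
  10 |  16 | ccdhaaffhd
  11 |  12 | ccgcccdhaaffhd
  12 |  17 | cdhaaffhd
  13 |  13 | cgcccdhaaffhd
  14 |   0 | chbdfbhaababccgcccdhaaffhd
  15 |  25 | d
  16 |   3 | dfbhaababccgcccdhaaffhd
  17 |  18 | dhaaffhd
  18 |   4 | fbhaababccgcccdhaaffhd
  19 |  22 | ffhd
  20 |  23 | fhd
  21 |  14 | gcccdhaaffhd
  22 |   6 | haababccgcccdhaaffhd
  23 |  19 | haaffhd
  24 |   1 | hbdfbhaababccgcccdhaaffhd
  25 |  24 | hd

SA = [7, 20, 8, 10, 21, 9, 11, 2, 5, 15, 16, 12, 17, 13, 0, 25, 3, 18, 4, 22, 23, 14, 6, 19, 1, 24]
[i] adj suffixes → lcp
  [1] 7/20 → 2 ('aa')
  [2] 20/8 → 1 ('a')
  [3] 8/10 → 2 ('ab')
  [4] 10/21 → 1 ('a')
  [5] 21/9 → 0 ('')
  [6] 9/11 → 1 ('b')
  [7] 11/2 → 1 ('b')
  [8] 2/5 → 1 ('b')
  [9] 5/15 → 0 ('')
  [10] 15/16 → 2 ('cc')
  [11] 16/12 → 2 ('cc')
  [12] 12/17 → 1 ('c')
  [13] 17/13 → 1 ('c')
  [14] 13/0 → 1 ('c')
  [15] 0/25 → 0 ('')
  [16] 25/3 → 1 ('d')
  [17] 3/18 → 1 ('d')
  [18] 18/4 → 0 ('')
  [19] 4/22 → 1 ('f')
  [20] 22/23 → 1 ('f')
  [21] 23/14 → 0 ('')
  [22] 14/6 → 0 ('')
  [23] 6/19 → 3 ('haa')
  [24] 19/1 → 1 ('h')
  [25] 1/24 → 1 ('h')

n(n+1)/2 = 26·27/2 = 351
Σ LCP = 0 + 2 + 1 + 2 + 1 + 0 + 1 + 1 + 1 + 0 + 2 + 2 + 1 + 1 + 1 + 0 + 1 + 1 + 0 + 1 + 1 + 0 + 0 + 3 + 1 + 1 = 25
distinct = 351 − 25 = 326

326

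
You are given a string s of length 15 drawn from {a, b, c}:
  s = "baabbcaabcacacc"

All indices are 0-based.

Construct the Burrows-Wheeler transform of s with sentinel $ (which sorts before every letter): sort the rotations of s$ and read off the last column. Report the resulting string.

rank  rotation          last
    0  $baabbcaabcacacc  c
    1  aabbcaabcacacc$b  b
    2  aabcacacc$baabbc  c
    3  abbcaabcacacc$ba  a
    4  abcacacc$baabbca  a
    5  acacc$baabbcaabc  c
    6  acc$baabbcaabcac  c
    7  baabbcaabcacacc$  $
    8  bbcaabcacacc$baa  a
    9  bcaabcacacc$baab  b
   10  bcacacc$baabbcaa  a
   11  c$baabbcaabcacac  c
   12  caabcacacc$baabb  b
   13  cacacc$baabbcaab  b
   14  cacc$baabbcaabca  a
   15  cc$baabbcaabcaca  a

cbcaacc$abacbbaa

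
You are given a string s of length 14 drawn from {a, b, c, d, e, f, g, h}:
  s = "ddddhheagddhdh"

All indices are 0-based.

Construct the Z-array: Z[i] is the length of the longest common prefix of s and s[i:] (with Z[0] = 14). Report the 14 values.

Z[0]=14
i=1: outside box; Z[1]=3 scan→box=[1,4)
i=2: min(r-i=2, Z[1]=3)=2; Z[2]=2
i=3: min(r-i=1, Z[2]=2)=1; Z[3]=1
i=4: outside box; Z[4]=0
i=5: outside box; Z[5]=0
i=6: outside box; Z[6]=0
i=7: outside box; Z[7]=0
i=8: outside box; Z[8]=0
i=9: outside box; Z[9]=2 scan→box=[9,11)
i=10: min(r-i=1, Z[1]=3)=1; Z[10]=1
i=11: outside box; Z[11]=0
i=12: outside box; Z[12]=1 scan→box=[12,13)
i=13: outside box; Z[13]=0

[14, 3, 2, 1, 0, 0, 0, 0, 0, 2, 1, 0, 1, 0]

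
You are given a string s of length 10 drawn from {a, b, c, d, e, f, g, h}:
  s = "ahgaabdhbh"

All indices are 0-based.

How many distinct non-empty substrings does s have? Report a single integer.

rank→(start, suffix):
  0 → (3, 'aabdhbh')
  1 → (4, 'abdhbh')
  2 → (0, 'ahgaabdhbh')
  3 → (5, 'bdhbh')
  4 → (8, 'bh')
  5 → (6, 'dhbh')
  6 → (2, 'gaabdhbh')
  7 → (9, 'h')
  8 → (7, 'hbh')
  9 → (1, 'hgaabdhbh')

SA = [3, 4, 0, 5, 8, 6, 2, 9, 7, 1]
rank  pair      lcp
   1  s[3:],s[4:]  1  'a'
   2  s[4:],s[0:]  1  'a'
   3  s[0:],s[5:]  0  ''
   4  s[5:],s[8:]  1  'b'
   5  s[8:],s[6:]  0  ''
   6  s[6:],s[2:]  0  ''
   7  s[2:],s[9:]  0  ''
   8  s[9:],s[7:]  1  'h'
   9  s[7:],s[1:]  1  'h'

n(n+1)/2 = 10·11/2 = 55
Σ LCP = 0 + 1 + 1 + 0 + 1 + 0 + 0 + 0 + 1 + 1 = 5
distinct = 55 − 5 = 50

50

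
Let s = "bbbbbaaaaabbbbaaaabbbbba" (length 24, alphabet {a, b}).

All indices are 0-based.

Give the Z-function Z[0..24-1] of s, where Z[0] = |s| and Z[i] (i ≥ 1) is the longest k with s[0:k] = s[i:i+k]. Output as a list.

Z[0]=24
i=1: i≥r, start 0; Z[1]=4 grow→box=[1,5)
i=2: min(r-i=3, Z[1]=4)=3; Z[2]=3
i=3: min(r-i=2, Z[2]=3)=2; Z[3]=2
i=4: min(r-i=1, Z[3]=2)=1; Z[4]=1
i=5: i≥r, start 0; Z[5]=0
i=6: i≥r, start 0; Z[6]=0
i=7: i≥r, start 0; Z[7]=0
i=8: i≥r, start 0; Z[8]=0
i=9: i≥r, start 0; Z[9]=0
i=10: i≥r, start 0; Z[10]=4 grow→box=[10,14)
i=11: min(r-i=3, Z[1]=4)=3; Z[11]=3
i=12: min(r-i=2, Z[2]=3)=2; Z[12]=2
i=13: min(r-i=1, Z[3]=2)=1; Z[13]=1
i=14: i≥r, start 0; Z[14]=0
i=15: i≥r, start 0; Z[15]=0
i=16: i≥r, start 0; Z[16]=0
i=17: i≥r, start 0; Z[17]=0
i=18: i≥r, start 0; Z[18]=6 grow→box=[18,24)
i=19: min(r-i=5, Z[1]=4)=4; Z[19]=4
i=20: min(r-i=4, Z[2]=3)=3; Z[20]=3
i=21: min(r-i=3, Z[3]=2)=2; Z[21]=2
i=22: min(r-i=2, Z[4]=1)=1; Z[22]=1
i=23: min(r-i=1, Z[5]=0)=0; Z[23]=0

[24, 4, 3, 2, 1, 0, 0, 0, 0, 0, 4, 3, 2, 1, 0, 0, 0, 0, 6, 4, 3, 2, 1, 0]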